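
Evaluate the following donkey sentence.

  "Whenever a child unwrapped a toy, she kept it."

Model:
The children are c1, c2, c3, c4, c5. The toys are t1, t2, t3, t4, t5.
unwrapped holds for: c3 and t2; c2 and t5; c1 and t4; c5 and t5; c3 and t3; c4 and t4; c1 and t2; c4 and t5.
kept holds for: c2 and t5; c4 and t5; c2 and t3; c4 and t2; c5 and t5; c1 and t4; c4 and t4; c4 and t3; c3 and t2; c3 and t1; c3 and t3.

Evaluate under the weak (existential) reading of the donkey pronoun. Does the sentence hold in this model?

True

"it" takes "a toy" as antecedent — a donkey pronoun bound across the clause boundary.
Weak reading: every child c with some unwrapped-toy has at least one unwrapped-toy t such that kept(c,t).
Per child: c1:✓  c2:✓  c3:✓  c4:✓  c5:✓
Every child in the restrictor has a witness.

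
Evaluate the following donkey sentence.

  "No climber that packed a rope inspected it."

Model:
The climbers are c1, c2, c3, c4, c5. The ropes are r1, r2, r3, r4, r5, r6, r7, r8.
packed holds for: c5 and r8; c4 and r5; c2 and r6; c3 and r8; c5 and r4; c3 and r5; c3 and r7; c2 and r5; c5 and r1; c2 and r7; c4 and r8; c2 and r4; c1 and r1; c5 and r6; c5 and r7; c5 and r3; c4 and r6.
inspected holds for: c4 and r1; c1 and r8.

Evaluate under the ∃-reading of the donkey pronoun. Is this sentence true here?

"it" takes "a rope" as antecedent — a donkey pronoun bound across the clause boundary.
Truth condition: for no (c,r) with packed(c,r) does inspected(c,r) hold.
Restrictor pairs — does the scope hold? (c1,r1):fails  (c2,r4):fails  (c2,r5):fails  (c2,r6):fails  (c2,r7):fails  (c3,r5):fails  (c3,r7):fails  (c3,r8):fails  (c4,r5):fails  (c4,r6):fails  (c4,r8):fails  (c5,r1):fails  (c5,r3):fails  (c5,r4):fails  (c5,r6):fails  (c5,r7):fails  (c5,r8):fails
Scope holds for no restrictor pair, so the sentence is true.

True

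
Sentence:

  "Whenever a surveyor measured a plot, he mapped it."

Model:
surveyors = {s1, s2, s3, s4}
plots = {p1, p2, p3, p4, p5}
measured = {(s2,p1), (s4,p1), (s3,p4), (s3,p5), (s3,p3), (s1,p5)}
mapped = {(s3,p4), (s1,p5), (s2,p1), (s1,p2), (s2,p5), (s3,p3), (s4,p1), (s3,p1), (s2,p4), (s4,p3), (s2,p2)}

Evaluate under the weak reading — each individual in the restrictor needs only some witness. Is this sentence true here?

"it" takes "a plot" as antecedent — a donkey pronoun bound across the clause boundary.
Weak reading: every surveyor s with some measured-plot has at least one measured-plot p such that mapped(s,p).
Per surveyor: s1:✓  s2:✓  s3:✓  s4:✓
Every surveyor in the restrictor has a witness.

True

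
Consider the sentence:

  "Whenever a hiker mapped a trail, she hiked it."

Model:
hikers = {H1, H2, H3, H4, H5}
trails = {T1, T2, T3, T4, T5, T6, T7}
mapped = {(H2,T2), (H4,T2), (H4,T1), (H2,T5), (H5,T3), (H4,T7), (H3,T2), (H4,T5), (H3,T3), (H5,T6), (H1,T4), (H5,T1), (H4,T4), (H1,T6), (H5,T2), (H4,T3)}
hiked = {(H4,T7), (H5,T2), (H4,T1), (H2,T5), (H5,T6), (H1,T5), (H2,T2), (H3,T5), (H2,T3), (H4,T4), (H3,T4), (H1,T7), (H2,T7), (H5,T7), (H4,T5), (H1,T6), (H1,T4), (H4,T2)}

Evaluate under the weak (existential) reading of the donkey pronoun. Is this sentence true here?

"it" takes "a trail" as antecedent — a donkey pronoun bound across the clause boundary.
Weak reading: every hiker h with some mapped-trail has at least one mapped-trail t such that hiked(h,t).
Per hiker: H1:✓  H2:✓  H3:✗  H4:✓  H5:✓
H3 has no witness among its mapped-trails.

False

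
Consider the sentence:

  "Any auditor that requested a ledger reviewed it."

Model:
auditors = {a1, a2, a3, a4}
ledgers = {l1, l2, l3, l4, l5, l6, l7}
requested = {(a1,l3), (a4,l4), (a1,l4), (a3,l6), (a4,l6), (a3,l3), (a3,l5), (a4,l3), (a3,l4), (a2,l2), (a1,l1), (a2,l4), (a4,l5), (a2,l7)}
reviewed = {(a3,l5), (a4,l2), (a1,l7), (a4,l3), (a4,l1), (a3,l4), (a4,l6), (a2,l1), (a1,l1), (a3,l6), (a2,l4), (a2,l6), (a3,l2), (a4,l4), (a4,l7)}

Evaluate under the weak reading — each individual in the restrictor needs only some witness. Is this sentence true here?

True

"it" takes "a ledger" as antecedent — a donkey pronoun bound across the clause boundary.
Weak reading: every auditor a with some requested-ledger has at least one requested-ledger l such that reviewed(a,l).
Per auditor: a1:✓  a2:✓  a3:✓  a4:✓
Every auditor in the restrictor has a witness.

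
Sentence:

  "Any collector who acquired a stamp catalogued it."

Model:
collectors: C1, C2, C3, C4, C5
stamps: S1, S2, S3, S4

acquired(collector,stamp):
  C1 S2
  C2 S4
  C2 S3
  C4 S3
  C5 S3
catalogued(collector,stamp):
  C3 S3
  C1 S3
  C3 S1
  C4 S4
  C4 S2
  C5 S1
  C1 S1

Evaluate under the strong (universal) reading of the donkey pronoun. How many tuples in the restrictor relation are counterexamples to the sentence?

5

"it" takes "a stamp" as antecedent — a donkey pronoun bound across the clause boundary.
Strong reading: for every (c,s) with acquired(c,s), catalogued(c,s).
Restrictor pairs: (C1,S2) ✗  (C2,S3) ✗  (C2,S4) ✗  (C4,S3) ✗  (C5,S3) ✗
Counterexamples (restrictor pairs failing the scope): 5.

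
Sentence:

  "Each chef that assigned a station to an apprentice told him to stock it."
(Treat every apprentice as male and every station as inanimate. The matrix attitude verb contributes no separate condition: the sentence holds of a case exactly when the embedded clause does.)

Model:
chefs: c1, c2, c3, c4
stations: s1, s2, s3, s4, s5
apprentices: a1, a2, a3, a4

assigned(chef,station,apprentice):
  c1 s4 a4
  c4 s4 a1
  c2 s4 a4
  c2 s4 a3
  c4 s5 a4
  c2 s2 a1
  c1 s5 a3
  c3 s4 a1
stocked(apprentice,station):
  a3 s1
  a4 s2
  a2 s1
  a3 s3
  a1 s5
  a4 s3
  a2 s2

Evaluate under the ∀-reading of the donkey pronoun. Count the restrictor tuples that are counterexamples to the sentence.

8

"him" takes "an apprentice" as antecedent and "it" takes "a station"; both are donkey pronouns co-varying with the restrictor.
Strong reading: for every (c,s,a) with assigned(c,s,a), stocked(a,s).
Restrictor triples: (c1,s4,a4)→stocked(a4,s4) ✗  (c1,s5,a3)→stocked(a3,s5) ✗  (c2,s2,a1)→stocked(a1,s2) ✗  (c2,s4,a3)→stocked(a3,s4) ✗  (c2,s4,a4)→stocked(a4,s4) ✗  (c3,s4,a1)→stocked(a1,s4) ✗  (c4,s4,a1)→stocked(a1,s4) ✗  (c4,s5,a4)→stocked(a4,s5) ✗
Counterexamples (restrictor triples failing the scope): 8.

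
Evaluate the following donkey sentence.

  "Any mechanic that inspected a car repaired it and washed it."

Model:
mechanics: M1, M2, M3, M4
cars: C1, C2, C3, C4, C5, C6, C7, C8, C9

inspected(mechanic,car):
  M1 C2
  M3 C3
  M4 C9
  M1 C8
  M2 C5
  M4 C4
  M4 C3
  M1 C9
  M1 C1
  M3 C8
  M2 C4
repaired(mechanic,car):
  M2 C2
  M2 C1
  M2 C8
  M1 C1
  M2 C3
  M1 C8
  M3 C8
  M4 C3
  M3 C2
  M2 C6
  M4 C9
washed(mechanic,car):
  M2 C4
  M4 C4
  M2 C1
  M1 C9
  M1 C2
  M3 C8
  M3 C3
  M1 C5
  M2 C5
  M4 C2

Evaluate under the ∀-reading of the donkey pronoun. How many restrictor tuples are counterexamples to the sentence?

"it" takes "a car" as antecedent — a donkey pronoun bound across the clause boundary.
Strong reading: for every (m,c) with inspected(m,c), repaired(m,c) ∧ washed(m,c).
Restrictor pairs: (M1,C1) ✗  (M1,C2) ✗  (M1,C8) ✗  (M1,C9) ✗  (M2,C4) ✗  (M2,C5) ✗  (M3,C3) ✗  (M3,C8) ✓  (M4,C3) ✗  (M4,C4) ✗  (M4,C9) ✗
Counterexamples (restrictor pairs failing the scope): 10.

10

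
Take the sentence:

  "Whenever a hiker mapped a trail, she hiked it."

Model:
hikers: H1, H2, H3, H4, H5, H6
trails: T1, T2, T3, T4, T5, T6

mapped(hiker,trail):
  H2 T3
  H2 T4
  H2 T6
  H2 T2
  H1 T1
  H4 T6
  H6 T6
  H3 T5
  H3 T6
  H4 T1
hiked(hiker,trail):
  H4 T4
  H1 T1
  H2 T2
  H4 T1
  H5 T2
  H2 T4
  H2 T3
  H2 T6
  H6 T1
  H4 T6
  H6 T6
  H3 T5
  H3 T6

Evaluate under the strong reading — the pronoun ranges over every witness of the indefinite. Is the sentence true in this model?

"it" takes "a trail" as antecedent — a donkey pronoun bound across the clause boundary.
Strong reading: for every (h,t) with mapped(h,t), hiked(h,t).
Restrictor pairs: (H1,T1) ✓  (H2,T2) ✓  (H2,T3) ✓  (H2,T4) ✓  (H2,T6) ✓  (H3,T5) ✓  (H3,T6) ✓  (H4,T1) ✓  (H4,T6) ✓  (H6,T6) ✓
Every restrictor pair satisfies the scope.

True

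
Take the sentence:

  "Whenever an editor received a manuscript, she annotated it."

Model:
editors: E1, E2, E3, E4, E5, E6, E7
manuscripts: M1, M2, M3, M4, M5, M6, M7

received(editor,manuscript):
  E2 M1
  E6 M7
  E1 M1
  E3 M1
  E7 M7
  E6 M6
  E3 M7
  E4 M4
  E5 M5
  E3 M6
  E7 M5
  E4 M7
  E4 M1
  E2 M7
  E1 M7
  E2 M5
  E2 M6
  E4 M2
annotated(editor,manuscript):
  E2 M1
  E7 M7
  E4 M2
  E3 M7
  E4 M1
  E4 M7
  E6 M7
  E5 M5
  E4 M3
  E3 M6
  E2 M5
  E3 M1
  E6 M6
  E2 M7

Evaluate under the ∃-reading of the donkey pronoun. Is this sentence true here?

"it" takes "a manuscript" as antecedent — a donkey pronoun bound across the clause boundary.
Weak reading: every editor e with some received-manuscript has at least one received-manuscript m such that annotated(e,m).
Per editor: E1:✗  E2:✓  E3:✓  E4:✓  E5:✓  E6:✓  E7:✓
E1 has no witness among its received-manuscripts.

False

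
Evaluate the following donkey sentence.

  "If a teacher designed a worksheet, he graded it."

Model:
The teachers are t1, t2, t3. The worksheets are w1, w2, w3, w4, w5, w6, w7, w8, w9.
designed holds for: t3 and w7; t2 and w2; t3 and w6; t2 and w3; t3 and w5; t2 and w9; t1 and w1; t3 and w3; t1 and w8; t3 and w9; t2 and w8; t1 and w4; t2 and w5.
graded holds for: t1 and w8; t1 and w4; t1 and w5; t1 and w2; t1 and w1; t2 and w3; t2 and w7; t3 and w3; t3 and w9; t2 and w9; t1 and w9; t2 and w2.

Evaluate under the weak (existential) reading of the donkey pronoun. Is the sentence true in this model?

True

"it" takes "a worksheet" as antecedent — a donkey pronoun bound across the clause boundary.
Weak reading: every teacher t with some designed-worksheet has at least one designed-worksheet w such that graded(t,w).
Per teacher: t1:✓  t2:✓  t3:✓
Every teacher in the restrictor has a witness.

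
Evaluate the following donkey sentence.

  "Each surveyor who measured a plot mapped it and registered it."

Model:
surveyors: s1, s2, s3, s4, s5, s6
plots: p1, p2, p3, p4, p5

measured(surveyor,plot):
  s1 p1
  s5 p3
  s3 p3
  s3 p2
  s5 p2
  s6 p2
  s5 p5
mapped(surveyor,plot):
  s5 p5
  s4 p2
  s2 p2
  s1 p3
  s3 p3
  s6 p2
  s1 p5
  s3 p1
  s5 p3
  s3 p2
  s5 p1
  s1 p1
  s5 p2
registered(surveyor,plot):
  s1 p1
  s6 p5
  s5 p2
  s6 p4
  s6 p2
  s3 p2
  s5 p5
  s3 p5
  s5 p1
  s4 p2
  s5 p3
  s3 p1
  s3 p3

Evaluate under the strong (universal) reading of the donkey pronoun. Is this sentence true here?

"it" takes "a plot" as antecedent — a donkey pronoun bound across the clause boundary.
Strong reading: for every (s,p) with measured(s,p), mapped(s,p) ∧ registered(s,p).
Restrictor pairs: (s1,p1) ✓  (s3,p2) ✓  (s3,p3) ✓  (s5,p2) ✓  (s5,p3) ✓  (s5,p5) ✓  (s6,p2) ✓
Every restrictor pair satisfies the scope.

True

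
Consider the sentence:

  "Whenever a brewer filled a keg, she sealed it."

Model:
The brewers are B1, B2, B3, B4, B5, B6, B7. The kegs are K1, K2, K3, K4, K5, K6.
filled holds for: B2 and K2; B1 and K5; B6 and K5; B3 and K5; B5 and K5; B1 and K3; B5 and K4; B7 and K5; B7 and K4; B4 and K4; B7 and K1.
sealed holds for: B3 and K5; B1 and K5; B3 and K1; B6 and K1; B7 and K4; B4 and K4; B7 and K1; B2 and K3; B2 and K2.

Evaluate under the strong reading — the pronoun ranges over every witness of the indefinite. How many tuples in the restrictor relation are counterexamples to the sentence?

5

"it" takes "a keg" as antecedent — a donkey pronoun bound across the clause boundary.
Strong reading: for every (b,k) with filled(b,k), sealed(b,k).
Restrictor pairs: (B1,K3) ✗  (B1,K5) ✓  (B2,K2) ✓  (B3,K5) ✓  (B4,K4) ✓  (B5,K4) ✗  (B5,K5) ✗  (B6,K5) ✗  (B7,K1) ✓  (B7,K4) ✓  (B7,K5) ✗
Counterexamples (restrictor pairs failing the scope): 5.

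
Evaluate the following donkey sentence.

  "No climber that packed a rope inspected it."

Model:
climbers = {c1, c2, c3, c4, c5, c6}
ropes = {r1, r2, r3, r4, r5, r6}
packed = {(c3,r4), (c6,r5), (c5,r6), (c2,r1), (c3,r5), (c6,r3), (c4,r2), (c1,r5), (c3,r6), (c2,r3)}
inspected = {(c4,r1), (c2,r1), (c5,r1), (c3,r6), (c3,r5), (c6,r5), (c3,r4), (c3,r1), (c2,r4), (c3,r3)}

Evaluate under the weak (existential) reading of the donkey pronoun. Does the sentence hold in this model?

False

"it" takes "a rope" as antecedent — a donkey pronoun bound across the clause boundary.
Truth condition: for no (c,r) with packed(c,r) does inspected(c,r) hold.
Restrictor pairs — does the scope hold? (c1,r5):fails  (c2,r1):holds  (c2,r3):fails  (c3,r4):holds  (c3,r5):holds  (c3,r6):holds  (c4,r2):fails  (c5,r6):fails  (c6,r3):fails  (c6,r5):holds
Scope holds for 5 pair(s), so the sentence is false.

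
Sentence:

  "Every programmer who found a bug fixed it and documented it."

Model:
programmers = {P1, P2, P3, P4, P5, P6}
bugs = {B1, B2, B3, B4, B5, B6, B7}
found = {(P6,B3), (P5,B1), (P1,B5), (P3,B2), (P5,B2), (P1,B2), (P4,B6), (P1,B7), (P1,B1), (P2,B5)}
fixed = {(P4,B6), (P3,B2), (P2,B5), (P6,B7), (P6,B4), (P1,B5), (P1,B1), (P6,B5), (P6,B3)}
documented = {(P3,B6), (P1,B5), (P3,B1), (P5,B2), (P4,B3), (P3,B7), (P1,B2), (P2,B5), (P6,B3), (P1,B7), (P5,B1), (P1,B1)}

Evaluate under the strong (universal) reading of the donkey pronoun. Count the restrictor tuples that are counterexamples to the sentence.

"it" takes "a bug" as antecedent — a donkey pronoun bound across the clause boundary.
Strong reading: for every (p,b) with found(p,b), fixed(p,b) ∧ documented(p,b).
Restrictor pairs: (P1,B1) ✓  (P1,B2) ✗  (P1,B5) ✓  (P1,B7) ✗  (P2,B5) ✓  (P3,B2) ✗  (P4,B6) ✗  (P5,B1) ✗  (P5,B2) ✗  (P6,B3) ✓
Counterexamples (restrictor pairs failing the scope): 6.

6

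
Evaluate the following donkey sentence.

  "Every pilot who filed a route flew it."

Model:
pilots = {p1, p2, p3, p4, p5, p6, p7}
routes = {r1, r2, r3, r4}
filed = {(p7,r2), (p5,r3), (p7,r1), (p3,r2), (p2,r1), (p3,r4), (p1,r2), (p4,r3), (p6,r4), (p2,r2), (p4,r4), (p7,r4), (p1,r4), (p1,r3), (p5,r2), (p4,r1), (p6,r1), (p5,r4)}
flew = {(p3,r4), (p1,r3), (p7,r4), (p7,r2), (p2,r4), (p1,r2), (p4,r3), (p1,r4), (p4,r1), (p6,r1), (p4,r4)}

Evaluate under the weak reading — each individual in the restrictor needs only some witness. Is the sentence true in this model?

False

"it" takes "a route" as antecedent — a donkey pronoun bound across the clause boundary.
Weak reading: every pilot p with some filed-route has at least one filed-route r such that flew(p,r).
Per pilot: p1:✓  p2:✗  p3:✓  p4:✓  p5:✗  p6:✓  p7:✓
p2 has no witness among its filed-routes.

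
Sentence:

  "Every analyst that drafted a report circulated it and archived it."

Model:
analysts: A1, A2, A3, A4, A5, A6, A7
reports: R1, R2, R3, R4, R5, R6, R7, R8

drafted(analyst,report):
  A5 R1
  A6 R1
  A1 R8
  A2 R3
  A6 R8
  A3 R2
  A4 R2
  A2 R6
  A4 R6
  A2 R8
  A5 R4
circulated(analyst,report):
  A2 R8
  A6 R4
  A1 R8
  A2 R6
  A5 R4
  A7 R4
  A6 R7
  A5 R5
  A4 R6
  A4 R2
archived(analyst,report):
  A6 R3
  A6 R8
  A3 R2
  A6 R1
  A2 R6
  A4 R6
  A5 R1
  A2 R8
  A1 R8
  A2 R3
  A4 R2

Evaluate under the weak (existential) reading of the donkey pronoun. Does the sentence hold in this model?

False

"it" takes "a report" as antecedent — a donkey pronoun bound across the clause boundary.
Weak reading: every analyst a with some drafted-report has at least one drafted-report r such that circulated(a,r) ∧ archived(a,r).
Per analyst: A1:✓  A2:✓  A3:✗  A4:✓  A5:✗  A6:✗
A3 has no witness among its drafted-reports.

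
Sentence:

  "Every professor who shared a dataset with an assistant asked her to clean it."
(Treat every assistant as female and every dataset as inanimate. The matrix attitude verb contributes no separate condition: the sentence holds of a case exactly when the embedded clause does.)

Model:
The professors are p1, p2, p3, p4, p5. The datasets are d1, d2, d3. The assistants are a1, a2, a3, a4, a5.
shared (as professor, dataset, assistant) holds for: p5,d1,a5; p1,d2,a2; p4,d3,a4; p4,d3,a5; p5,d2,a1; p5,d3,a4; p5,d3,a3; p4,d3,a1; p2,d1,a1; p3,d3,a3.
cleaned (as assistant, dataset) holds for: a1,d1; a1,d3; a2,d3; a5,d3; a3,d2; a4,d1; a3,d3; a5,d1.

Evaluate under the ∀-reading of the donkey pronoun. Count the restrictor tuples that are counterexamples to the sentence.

"her" takes "an assistant" as antecedent and "it" takes "a dataset"; both are donkey pronouns co-varying with the restrictor.
Strong reading: for every (p,d,a) with shared(p,d,a), cleaned(a,d).
Restrictor triples: (p1,d2,a2)→cleaned(a2,d2) ✗  (p2,d1,a1)→cleaned(a1,d1) ✓  (p3,d3,a3)→cleaned(a3,d3) ✓  (p4,d3,a1)→cleaned(a1,d3) ✓  (p4,d3,a4)→cleaned(a4,d3) ✗  (p4,d3,a5)→cleaned(a5,d3) ✓  (p5,d1,a5)→cleaned(a5,d1) ✓  (p5,d2,a1)→cleaned(a1,d2) ✗  (p5,d3,a3)→cleaned(a3,d3) ✓  (p5,d3,a4)→cleaned(a4,d3) ✗
Counterexamples (restrictor triples failing the scope): 4.

4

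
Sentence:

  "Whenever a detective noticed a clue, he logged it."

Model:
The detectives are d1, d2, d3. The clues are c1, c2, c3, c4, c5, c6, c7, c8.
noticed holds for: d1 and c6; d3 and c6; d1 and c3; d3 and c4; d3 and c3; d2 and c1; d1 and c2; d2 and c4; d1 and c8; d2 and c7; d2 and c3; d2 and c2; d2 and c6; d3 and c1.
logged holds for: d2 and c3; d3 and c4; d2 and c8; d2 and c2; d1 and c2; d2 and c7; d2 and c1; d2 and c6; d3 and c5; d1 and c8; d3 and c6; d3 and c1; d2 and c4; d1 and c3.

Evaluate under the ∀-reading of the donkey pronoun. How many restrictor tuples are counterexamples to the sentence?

2

"it" takes "a clue" as antecedent — a donkey pronoun bound across the clause boundary.
Strong reading: for every (d,c) with noticed(d,c), logged(d,c).
Restrictor pairs: (d1,c2) ✓  (d1,c3) ✓  (d1,c6) ✗  (d1,c8) ✓  (d2,c1) ✓  (d2,c2) ✓  (d2,c3) ✓  (d2,c4) ✓  (d2,c6) ✓  (d2,c7) ✓  (d3,c1) ✓  (d3,c3) ✗  (d3,c4) ✓  (d3,c6) ✓
Counterexamples (restrictor pairs failing the scope): 2.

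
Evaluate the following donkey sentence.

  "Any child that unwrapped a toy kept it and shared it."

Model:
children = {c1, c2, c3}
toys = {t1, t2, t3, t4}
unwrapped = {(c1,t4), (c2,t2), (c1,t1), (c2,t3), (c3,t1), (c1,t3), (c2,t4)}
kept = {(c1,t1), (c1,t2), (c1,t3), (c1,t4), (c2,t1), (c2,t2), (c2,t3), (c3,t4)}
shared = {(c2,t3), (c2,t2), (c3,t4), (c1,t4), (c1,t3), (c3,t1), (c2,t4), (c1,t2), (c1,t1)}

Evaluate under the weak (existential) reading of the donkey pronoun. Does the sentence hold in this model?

False

"it" takes "a toy" as antecedent — a donkey pronoun bound across the clause boundary.
Weak reading: every child c with some unwrapped-toy has at least one unwrapped-toy t such that kept(c,t) ∧ shared(c,t).
Per child: c1:✓  c2:✓  c3:✗
c3 has no witness among its unwrapped-toys.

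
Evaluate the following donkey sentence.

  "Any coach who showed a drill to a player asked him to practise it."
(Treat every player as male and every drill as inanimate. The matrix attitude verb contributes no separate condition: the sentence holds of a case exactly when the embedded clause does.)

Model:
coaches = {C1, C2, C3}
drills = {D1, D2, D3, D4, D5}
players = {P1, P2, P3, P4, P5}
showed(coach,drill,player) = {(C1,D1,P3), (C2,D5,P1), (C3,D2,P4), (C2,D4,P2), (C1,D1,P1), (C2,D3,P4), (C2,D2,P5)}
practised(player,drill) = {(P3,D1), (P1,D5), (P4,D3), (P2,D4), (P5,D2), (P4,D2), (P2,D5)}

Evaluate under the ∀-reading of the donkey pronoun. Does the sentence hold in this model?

False

"him" takes "a player" as antecedent and "it" takes "a drill"; both are donkey pronouns co-varying with the restrictor.
Strong reading: for every (c,d,p) with showed(c,d,p), practised(p,d).
Restrictor triples: (C1,D1,P1)→practised(P1,D1) ✗  (C1,D1,P3)→practised(P3,D1) ✓  (C2,D2,P5)→practised(P5,D2) ✓  (C2,D3,P4)→practised(P4,D3) ✓  (C2,D4,P2)→practised(P2,D4) ✓  (C2,D5,P1)→practised(P1,D5) ✓  (C3,D2,P4)→practised(P4,D2) ✓
Counterexample: (C1,D1,P1) — practised(P1,D1) does not hold.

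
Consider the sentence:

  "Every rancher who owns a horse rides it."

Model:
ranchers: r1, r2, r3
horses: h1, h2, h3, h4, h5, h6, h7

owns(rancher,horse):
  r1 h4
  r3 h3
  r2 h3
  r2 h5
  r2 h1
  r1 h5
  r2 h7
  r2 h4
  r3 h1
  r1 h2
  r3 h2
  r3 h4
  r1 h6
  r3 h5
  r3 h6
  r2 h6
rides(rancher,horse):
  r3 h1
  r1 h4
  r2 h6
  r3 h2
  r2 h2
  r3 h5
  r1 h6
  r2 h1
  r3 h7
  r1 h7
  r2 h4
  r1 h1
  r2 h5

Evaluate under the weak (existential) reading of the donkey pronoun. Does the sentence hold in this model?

True

"it" takes "a horse" as antecedent — a donkey pronoun bound across the clause boundary.
Weak reading: every rancher r with some owns-horse has at least one owns-horse h such that rides(r,h).
Per rancher: r1:✓  r2:✓  r3:✓
Every rancher in the restrictor has a witness.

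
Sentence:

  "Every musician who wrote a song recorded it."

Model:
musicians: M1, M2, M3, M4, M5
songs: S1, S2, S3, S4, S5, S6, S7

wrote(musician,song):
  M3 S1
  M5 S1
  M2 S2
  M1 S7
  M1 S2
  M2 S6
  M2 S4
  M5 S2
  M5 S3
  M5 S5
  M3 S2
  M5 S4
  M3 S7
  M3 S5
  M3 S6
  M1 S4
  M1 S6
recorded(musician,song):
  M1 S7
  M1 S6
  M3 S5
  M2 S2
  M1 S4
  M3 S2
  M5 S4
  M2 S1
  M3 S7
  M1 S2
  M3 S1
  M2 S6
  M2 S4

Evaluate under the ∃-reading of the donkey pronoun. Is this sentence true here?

"it" takes "a song" as antecedent — a donkey pronoun bound across the clause boundary.
Weak reading: every musician m with some wrote-song has at least one wrote-song s such that recorded(m,s).
Per musician: M1:✓  M2:✓  M3:✓  M5:✓
Every musician in the restrictor has a witness.

True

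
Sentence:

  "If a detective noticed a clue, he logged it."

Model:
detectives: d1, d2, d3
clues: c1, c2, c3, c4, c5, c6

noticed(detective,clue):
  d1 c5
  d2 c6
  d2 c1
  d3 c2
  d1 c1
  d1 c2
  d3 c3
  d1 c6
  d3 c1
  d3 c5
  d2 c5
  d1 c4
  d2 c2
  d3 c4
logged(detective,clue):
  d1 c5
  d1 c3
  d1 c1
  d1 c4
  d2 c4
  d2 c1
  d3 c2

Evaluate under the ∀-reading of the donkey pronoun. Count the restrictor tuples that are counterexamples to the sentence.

9

"it" takes "a clue" as antecedent — a donkey pronoun bound across the clause boundary.
Strong reading: for every (d,c) with noticed(d,c), logged(d,c).
Restrictor pairs: (d1,c1) ✓  (d1,c2) ✗  (d1,c4) ✓  (d1,c5) ✓  (d1,c6) ✗  (d2,c1) ✓  (d2,c2) ✗  (d2,c5) ✗  (d2,c6) ✗  (d3,c1) ✗  (d3,c2) ✓  (d3,c3) ✗  (d3,c4) ✗  (d3,c5) ✗
Counterexamples (restrictor pairs failing the scope): 9.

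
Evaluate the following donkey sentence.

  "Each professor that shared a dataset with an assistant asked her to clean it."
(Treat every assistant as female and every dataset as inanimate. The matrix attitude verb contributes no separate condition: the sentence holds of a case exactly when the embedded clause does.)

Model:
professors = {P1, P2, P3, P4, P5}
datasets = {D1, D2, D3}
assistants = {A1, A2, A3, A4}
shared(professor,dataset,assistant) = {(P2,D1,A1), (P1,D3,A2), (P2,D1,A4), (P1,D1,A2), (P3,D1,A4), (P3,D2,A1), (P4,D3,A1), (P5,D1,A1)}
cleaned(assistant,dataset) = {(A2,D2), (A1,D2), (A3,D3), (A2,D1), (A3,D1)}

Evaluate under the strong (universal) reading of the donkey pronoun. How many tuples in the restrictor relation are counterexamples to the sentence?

"her" takes "an assistant" as antecedent and "it" takes "a dataset"; both are donkey pronouns co-varying with the restrictor.
Strong reading: for every (p,d,a) with shared(p,d,a), cleaned(a,d).
Restrictor triples: (P1,D1,A2)→cleaned(A2,D1) ✓  (P1,D3,A2)→cleaned(A2,D3) ✗  (P2,D1,A1)→cleaned(A1,D1) ✗  (P2,D1,A4)→cleaned(A4,D1) ✗  (P3,D1,A4)→cleaned(A4,D1) ✗  (P3,D2,A1)→cleaned(A1,D2) ✓  (P4,D3,A1)→cleaned(A1,D3) ✗  (P5,D1,A1)→cleaned(A1,D1) ✗
Counterexamples (restrictor triples failing the scope): 6.

6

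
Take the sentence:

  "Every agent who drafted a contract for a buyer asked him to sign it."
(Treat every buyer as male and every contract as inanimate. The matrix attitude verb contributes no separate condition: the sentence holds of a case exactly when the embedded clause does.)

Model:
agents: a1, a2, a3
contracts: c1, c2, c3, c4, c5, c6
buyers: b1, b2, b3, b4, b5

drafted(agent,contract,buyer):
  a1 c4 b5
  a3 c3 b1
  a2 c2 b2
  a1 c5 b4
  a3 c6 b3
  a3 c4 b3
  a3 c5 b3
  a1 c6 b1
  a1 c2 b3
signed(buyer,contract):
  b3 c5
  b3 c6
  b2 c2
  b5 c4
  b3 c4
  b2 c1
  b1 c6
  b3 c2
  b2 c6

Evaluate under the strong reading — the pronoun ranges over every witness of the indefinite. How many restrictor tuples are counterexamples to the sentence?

"him" takes "a buyer" as antecedent and "it" takes "a contract"; both are donkey pronouns co-varying with the restrictor.
Strong reading: for every (a,c,b) with drafted(a,c,b), signed(b,c).
Restrictor triples: (a1,c2,b3)→signed(b3,c2) ✓  (a1,c4,b5)→signed(b5,c4) ✓  (a1,c5,b4)→signed(b4,c5) ✗  (a1,c6,b1)→signed(b1,c6) ✓  (a2,c2,b2)→signed(b2,c2) ✓  (a3,c3,b1)→signed(b1,c3) ✗  (a3,c4,b3)→signed(b3,c4) ✓  (a3,c5,b3)→signed(b3,c5) ✓  (a3,c6,b3)→signed(b3,c6) ✓
Counterexamples (restrictor triples failing the scope): 2.

2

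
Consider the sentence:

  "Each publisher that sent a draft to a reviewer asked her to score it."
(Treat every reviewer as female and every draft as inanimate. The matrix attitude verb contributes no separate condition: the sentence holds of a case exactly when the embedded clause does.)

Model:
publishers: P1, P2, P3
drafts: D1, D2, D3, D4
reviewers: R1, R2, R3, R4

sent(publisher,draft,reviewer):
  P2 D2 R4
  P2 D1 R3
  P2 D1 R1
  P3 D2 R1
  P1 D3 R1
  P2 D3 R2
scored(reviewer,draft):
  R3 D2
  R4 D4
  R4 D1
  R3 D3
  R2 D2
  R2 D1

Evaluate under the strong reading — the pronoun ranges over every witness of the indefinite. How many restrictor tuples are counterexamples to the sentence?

6

"her" takes "a reviewer" as antecedent and "it" takes "a draft"; both are donkey pronouns co-varying with the restrictor.
Strong reading: for every (p,d,r) with sent(p,d,r), scored(r,d).
Restrictor triples: (P1,D3,R1)→scored(R1,D3) ✗  (P2,D1,R1)→scored(R1,D1) ✗  (P2,D1,R3)→scored(R3,D1) ✗  (P2,D2,R4)→scored(R4,D2) ✗  (P2,D3,R2)→scored(R2,D3) ✗  (P3,D2,R1)→scored(R1,D2) ✗
Counterexamples (restrictor triples failing the scope): 6.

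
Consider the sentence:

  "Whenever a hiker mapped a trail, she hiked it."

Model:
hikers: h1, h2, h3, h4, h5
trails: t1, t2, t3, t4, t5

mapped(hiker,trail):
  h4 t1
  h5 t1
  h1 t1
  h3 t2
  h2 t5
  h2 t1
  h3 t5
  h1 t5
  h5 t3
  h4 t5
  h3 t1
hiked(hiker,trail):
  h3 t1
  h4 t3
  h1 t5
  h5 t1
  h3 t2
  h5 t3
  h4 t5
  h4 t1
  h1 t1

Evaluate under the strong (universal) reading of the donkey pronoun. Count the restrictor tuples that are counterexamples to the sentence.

3

"it" takes "a trail" as antecedent — a donkey pronoun bound across the clause boundary.
Strong reading: for every (h,t) with mapped(h,t), hiked(h,t).
Restrictor pairs: (h1,t1) ✓  (h1,t5) ✓  (h2,t1) ✗  (h2,t5) ✗  (h3,t1) ✓  (h3,t2) ✓  (h3,t5) ✗  (h4,t1) ✓  (h4,t5) ✓  (h5,t1) ✓  (h5,t3) ✓
Counterexamples (restrictor pairs failing the scope): 3.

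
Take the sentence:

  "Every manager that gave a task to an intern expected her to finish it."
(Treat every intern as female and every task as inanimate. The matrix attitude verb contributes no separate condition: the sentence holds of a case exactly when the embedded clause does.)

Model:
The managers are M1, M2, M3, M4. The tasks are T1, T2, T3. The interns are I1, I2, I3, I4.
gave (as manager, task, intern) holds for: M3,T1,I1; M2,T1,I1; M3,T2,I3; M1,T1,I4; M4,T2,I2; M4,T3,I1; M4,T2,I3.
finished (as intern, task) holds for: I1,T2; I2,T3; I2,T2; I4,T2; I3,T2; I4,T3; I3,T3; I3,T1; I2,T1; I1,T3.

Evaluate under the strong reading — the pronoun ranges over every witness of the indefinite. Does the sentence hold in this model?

"her" takes "an intern" as antecedent and "it" takes "a task"; both are donkey pronouns co-varying with the restrictor.
Strong reading: for every (m,t,i) with gave(m,t,i), finished(i,t).
Restrictor triples: (M1,T1,I4)→finished(I4,T1) ✗  (M2,T1,I1)→finished(I1,T1) ✗  (M3,T1,I1)→finished(I1,T1) ✗  (M3,T2,I3)→finished(I3,T2) ✓  (M4,T2,I2)→finished(I2,T2) ✓  (M4,T2,I3)→finished(I3,T2) ✓  (M4,T3,I1)→finished(I1,T3) ✓
Counterexample: (M1,T1,I4) — finished(I4,T1) does not hold.

False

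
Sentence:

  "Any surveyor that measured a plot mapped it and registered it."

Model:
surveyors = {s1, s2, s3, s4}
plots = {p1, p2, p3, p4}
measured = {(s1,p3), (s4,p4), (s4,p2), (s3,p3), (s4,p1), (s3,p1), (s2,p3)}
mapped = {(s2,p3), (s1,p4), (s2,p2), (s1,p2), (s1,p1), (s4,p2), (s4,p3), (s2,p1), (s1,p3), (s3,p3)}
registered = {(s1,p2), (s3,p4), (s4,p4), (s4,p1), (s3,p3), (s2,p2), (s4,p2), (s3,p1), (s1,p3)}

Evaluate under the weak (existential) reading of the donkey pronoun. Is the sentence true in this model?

"it" takes "a plot" as antecedent — a donkey pronoun bound across the clause boundary.
Weak reading: every surveyor s with some measured-plot has at least one measured-plot p such that mapped(s,p) ∧ registered(s,p).
Per surveyor: s1:✓  s2:✗  s3:✓  s4:✓
s2 has no witness among its measured-plots.

False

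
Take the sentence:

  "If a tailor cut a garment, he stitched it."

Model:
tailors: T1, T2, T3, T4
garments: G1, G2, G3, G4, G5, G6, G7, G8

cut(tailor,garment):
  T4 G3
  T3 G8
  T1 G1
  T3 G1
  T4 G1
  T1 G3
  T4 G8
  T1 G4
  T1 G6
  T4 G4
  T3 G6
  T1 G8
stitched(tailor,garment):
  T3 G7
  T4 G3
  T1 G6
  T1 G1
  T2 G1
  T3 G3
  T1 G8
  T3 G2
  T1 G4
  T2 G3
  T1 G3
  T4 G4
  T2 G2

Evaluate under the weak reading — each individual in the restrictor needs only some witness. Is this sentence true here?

False

"it" takes "a garment" as antecedent — a donkey pronoun bound across the clause boundary.
Weak reading: every tailor t with some cut-garment has at least one cut-garment g such that stitched(t,g).
Per tailor: T1:✓  T3:✗  T4:✓
T3 has no witness among its cut-garments.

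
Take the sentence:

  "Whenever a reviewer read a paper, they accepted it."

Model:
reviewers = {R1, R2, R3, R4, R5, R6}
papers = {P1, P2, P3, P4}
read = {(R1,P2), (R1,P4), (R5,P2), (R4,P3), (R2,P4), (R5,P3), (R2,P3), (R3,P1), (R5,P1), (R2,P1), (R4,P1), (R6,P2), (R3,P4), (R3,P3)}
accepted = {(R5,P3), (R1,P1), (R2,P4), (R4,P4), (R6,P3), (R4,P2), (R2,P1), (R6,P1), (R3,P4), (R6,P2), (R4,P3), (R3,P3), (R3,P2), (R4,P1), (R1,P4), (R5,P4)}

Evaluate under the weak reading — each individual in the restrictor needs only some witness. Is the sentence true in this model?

"it" takes "a paper" as antecedent — a donkey pronoun bound across the clause boundary.
Weak reading: every reviewer r with some read-paper has at least one read-paper p such that accepted(r,p).
Per reviewer: R1:✓  R2:✓  R3:✓  R4:✓  R5:✓  R6:✓
Every reviewer in the restrictor has a witness.

True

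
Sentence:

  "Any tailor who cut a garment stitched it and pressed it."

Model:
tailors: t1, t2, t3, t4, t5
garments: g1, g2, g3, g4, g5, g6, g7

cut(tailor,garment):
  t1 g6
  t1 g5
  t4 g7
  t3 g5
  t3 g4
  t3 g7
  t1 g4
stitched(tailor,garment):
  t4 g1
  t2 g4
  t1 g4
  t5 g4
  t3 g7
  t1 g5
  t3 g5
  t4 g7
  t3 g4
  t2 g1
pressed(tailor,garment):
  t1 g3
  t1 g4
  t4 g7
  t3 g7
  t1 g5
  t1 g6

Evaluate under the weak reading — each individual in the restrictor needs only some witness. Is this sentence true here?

True

"it" takes "a garment" as antecedent — a donkey pronoun bound across the clause boundary.
Weak reading: every tailor t with some cut-garment has at least one cut-garment g such that stitched(t,g) ∧ pressed(t,g).
Per tailor: t1:✓  t3:✓  t4:✓
Every tailor in the restrictor has a witness.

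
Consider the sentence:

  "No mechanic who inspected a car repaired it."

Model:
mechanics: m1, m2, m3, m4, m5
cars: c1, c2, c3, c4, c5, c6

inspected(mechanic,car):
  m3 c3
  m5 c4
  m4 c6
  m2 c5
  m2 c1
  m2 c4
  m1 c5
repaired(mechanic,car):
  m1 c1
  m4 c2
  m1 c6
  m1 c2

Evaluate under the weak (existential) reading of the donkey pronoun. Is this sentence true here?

True

"it" takes "a car" as antecedent — a donkey pronoun bound across the clause boundary.
Truth condition: for no (m,c) with inspected(m,c) does repaired(m,c) hold.
Restrictor pairs — does the scope hold? (m1,c5):fails  (m2,c1):fails  (m2,c4):fails  (m2,c5):fails  (m3,c3):fails  (m4,c6):fails  (m5,c4):fails
Scope holds for no restrictor pair, so the sentence is true.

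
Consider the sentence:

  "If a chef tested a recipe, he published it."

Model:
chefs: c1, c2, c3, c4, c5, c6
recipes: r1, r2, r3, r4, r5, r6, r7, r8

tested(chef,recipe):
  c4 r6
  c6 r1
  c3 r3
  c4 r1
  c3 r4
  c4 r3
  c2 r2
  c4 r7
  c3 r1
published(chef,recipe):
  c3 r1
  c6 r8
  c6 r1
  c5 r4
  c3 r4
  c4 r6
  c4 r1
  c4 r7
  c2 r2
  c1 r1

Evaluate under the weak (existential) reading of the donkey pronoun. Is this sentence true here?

True

"it" takes "a recipe" as antecedent — a donkey pronoun bound across the clause boundary.
Weak reading: every chef c with some tested-recipe has at least one tested-recipe r such that published(c,r).
Per chef: c2:✓  c3:✓  c4:✓  c6:✓
Every chef in the restrictor has a witness.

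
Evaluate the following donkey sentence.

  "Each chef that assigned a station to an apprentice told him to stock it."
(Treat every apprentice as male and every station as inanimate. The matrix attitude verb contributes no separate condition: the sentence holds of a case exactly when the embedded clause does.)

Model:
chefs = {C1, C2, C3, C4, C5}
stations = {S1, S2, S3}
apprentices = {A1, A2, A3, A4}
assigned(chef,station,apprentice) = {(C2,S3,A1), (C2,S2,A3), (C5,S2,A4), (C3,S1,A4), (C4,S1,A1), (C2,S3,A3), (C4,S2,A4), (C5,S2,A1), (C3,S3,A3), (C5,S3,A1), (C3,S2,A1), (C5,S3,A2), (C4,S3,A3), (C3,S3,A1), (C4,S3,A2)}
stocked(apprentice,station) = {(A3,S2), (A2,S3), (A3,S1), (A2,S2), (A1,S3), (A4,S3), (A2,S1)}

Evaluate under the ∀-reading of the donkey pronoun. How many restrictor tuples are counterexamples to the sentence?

9

"him" takes "an apprentice" as antecedent and "it" takes "a station"; both are donkey pronouns co-varying with the restrictor.
Strong reading: for every (c,s,a) with assigned(c,s,a), stocked(a,s).
Restrictor triples: (C2,S2,A3)→stocked(A3,S2) ✓  (C2,S3,A1)→stocked(A1,S3) ✓  (C2,S3,A3)→stocked(A3,S3) ✗  (C3,S1,A4)→stocked(A4,S1) ✗  (C3,S2,A1)→stocked(A1,S2) ✗  (C3,S3,A1)→stocked(A1,S3) ✓  (C3,S3,A3)→stocked(A3,S3) ✗  (C4,S1,A1)→stocked(A1,S1) ✗  (C4,S2,A4)→stocked(A4,S2) ✗  (C4,S3,A2)→stocked(A2,S3) ✓  (C4,S3,A3)→stocked(A3,S3) ✗  (C5,S2,A1)→stocked(A1,S2) ✗  (C5,S2,A4)→stocked(A4,S2) ✗  (C5,S3,A1)→stocked(A1,S3) ✓  (C5,S3,A2)→stocked(A2,S3) ✓
Counterexamples (restrictor triples failing the scope): 9.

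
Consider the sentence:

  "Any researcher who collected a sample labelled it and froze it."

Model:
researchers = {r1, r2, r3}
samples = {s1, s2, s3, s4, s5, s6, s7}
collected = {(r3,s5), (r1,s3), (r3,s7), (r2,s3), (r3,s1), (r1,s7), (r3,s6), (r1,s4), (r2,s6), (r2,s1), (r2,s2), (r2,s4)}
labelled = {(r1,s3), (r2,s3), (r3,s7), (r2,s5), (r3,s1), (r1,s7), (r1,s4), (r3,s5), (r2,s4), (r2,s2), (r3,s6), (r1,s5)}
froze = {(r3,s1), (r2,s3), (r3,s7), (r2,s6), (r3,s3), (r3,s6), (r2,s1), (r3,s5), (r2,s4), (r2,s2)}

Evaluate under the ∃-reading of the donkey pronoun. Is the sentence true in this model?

False

"it" takes "a sample" as antecedent — a donkey pronoun bound across the clause boundary.
Weak reading: every researcher r with some collected-sample has at least one collected-sample s such that labelled(r,s) ∧ froze(r,s).
Per researcher: r1:✗  r2:✓  r3:✓
r1 has no witness among its collected-samples.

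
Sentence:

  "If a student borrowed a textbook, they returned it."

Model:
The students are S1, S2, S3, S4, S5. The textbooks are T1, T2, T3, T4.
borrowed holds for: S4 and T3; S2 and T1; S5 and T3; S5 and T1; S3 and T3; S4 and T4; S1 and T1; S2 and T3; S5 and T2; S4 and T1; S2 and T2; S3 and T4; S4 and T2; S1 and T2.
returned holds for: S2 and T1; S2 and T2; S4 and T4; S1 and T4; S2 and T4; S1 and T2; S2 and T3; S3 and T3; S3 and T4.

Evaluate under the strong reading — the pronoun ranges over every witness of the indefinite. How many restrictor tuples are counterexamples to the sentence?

7

"it" takes "a textbook" as antecedent — a donkey pronoun bound across the clause boundary.
Strong reading: for every (s,t) with borrowed(s,t), returned(s,t).
Restrictor pairs: (S1,T1) ✗  (S1,T2) ✓  (S2,T1) ✓  (S2,T2) ✓  (S2,T3) ✓  (S3,T3) ✓  (S3,T4) ✓  (S4,T1) ✗  (S4,T2) ✗  (S4,T3) ✗  (S4,T4) ✓  (S5,T1) ✗  (S5,T2) ✗  (S5,T3) ✗
Counterexamples (restrictor pairs failing the scope): 7.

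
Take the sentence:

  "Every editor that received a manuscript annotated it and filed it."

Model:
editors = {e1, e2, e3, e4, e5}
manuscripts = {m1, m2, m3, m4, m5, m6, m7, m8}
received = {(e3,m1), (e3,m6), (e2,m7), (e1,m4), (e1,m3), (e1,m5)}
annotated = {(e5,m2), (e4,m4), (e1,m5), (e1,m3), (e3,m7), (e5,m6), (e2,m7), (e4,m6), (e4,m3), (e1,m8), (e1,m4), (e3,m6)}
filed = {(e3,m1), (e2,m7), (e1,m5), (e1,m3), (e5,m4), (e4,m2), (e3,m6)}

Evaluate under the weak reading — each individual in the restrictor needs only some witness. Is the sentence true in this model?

"it" takes "a manuscript" as antecedent — a donkey pronoun bound across the clause boundary.
Weak reading: every editor e with some received-manuscript has at least one received-manuscript m such that annotated(e,m) ∧ filed(e,m).
Per editor: e1:✓  e2:✓  e3:✓
Every editor in the restrictor has a witness.

True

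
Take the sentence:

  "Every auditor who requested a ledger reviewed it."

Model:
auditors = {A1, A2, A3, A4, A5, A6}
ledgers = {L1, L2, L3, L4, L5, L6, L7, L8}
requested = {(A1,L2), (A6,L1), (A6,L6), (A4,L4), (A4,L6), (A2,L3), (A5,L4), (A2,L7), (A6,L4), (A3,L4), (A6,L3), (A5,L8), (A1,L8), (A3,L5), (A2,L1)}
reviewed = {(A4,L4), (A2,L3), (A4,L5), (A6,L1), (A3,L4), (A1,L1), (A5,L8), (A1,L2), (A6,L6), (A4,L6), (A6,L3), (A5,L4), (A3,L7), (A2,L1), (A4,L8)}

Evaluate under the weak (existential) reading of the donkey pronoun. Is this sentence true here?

True

"it" takes "a ledger" as antecedent — a donkey pronoun bound across the clause boundary.
Weak reading: every auditor a with some requested-ledger has at least one requested-ledger l such that reviewed(a,l).
Per auditor: A1:✓  A2:✓  A3:✓  A4:✓  A5:✓  A6:✓
Every auditor in the restrictor has a witness.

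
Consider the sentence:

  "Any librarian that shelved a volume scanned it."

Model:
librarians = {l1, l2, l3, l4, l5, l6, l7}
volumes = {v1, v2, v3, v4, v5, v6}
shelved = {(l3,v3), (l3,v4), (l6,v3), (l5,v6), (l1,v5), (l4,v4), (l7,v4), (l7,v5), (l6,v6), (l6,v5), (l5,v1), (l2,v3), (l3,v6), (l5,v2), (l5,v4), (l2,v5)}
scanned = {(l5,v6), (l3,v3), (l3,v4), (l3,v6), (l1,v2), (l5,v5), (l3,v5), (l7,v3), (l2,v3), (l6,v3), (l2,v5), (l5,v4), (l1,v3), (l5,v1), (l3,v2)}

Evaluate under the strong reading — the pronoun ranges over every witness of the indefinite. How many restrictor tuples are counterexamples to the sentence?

"it" takes "a volume" as antecedent — a donkey pronoun bound across the clause boundary.
Strong reading: for every (l,v) with shelved(l,v), scanned(l,v).
Restrictor pairs: (l1,v5) ✗  (l2,v3) ✓  (l2,v5) ✓  (l3,v3) ✓  (l3,v4) ✓  (l3,v6) ✓  (l4,v4) ✗  (l5,v1) ✓  (l5,v2) ✗  (l5,v4) ✓  (l5,v6) ✓  (l6,v3) ✓  (l6,v5) ✗  (l6,v6) ✗  (l7,v4) ✗  (l7,v5) ✗
Counterexamples (restrictor pairs failing the scope): 7.

7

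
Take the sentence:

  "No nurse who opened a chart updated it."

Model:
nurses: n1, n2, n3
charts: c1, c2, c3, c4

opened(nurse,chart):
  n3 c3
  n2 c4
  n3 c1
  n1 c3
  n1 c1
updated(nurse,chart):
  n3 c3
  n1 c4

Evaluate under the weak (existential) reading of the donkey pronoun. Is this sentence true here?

"it" takes "a chart" as antecedent — a donkey pronoun bound across the clause boundary.
Truth condition: for no (n,c) with opened(n,c) does updated(n,c) hold.
Restrictor pairs — does the scope hold? (n1,c1):fails  (n1,c3):fails  (n2,c4):fails  (n3,c1):fails  (n3,c3):holds
Scope holds for 1 pair(s), so the sentence is false.

False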